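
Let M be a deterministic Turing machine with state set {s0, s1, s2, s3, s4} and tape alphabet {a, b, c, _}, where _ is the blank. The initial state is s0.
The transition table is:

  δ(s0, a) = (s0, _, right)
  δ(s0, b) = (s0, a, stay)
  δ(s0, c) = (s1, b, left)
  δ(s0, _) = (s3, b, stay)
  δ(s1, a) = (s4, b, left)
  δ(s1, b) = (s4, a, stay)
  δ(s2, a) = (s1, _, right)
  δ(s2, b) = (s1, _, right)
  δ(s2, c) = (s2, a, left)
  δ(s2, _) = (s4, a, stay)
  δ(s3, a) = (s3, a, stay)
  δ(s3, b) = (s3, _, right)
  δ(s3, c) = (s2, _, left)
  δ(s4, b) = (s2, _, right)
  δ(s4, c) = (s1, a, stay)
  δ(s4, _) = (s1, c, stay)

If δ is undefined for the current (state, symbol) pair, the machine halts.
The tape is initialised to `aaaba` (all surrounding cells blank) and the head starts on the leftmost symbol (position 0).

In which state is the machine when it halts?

state=s0 head=0 tape=[a]aaba__   (s0,a)→(s0,_,right)
state=s0 head=1 tape=_[a]aba__   (s0,a)→(s0,_,right)
state=s0 head=2 tape=__[a]ba__   (s0,a)→(s0,_,right)
state=s0 head=3 tape=___[b]a__   (s0,b)→(s0,a,stay)
state=s0 head=3 tape=___[a]a__   (s0,a)→(s0,_,right)
state=s0 head=4 tape=____[a]__   (s0,a)→(s0,_,right)
state=s0 head=5 tape=_____[_]_   (s0,_)→(s3,b,stay)
state=s3 head=5 tape=_____[b]_   (s3,b)→(s3,_,right)
state=s3 head=6 tape=______[_]
No transition is defined for (s3, _); M halts in state s3.

s3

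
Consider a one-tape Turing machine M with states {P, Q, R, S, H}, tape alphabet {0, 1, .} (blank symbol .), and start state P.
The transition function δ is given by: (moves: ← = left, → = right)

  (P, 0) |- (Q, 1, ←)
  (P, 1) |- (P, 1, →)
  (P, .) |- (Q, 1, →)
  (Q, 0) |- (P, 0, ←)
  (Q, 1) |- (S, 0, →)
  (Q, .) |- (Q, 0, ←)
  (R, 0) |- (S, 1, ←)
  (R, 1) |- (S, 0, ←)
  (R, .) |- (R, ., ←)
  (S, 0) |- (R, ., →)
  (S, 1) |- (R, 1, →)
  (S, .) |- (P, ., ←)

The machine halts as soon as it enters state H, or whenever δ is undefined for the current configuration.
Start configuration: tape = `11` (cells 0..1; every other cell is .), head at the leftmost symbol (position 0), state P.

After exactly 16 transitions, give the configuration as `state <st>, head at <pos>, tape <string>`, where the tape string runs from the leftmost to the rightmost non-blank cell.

P | [1]1...   read 1 → write 1, move →, go to P
P | 1[1]...   read 1 → write 1, move →, go to P
P | 11[.]..   read . → write 1, move →, go to Q
Q | 111[.].   read . → write 0, move ←, go to Q
Q | 11[1]0.   read 1 → write 0, move →, go to S
S | 110[0].   read 0 → write ., move →, go to R
R | 110.[.]   read . → write ., move ←, go to R
R | 110[.].   read . → write ., move ←, go to R
R | 11[0]..   read 0 → write 1, move ←, go to S
S | 1[1]1..   read 1 → write 1, move →, go to R
R | 11[1]..   read 1 → write 0, move ←, go to S
S | 1[1]0..   read 1 → write 1, move →, go to R
R | 11[0]..   read 0 → write 1, move ←, go to S
S | 1[1]1..   read 1 → write 1, move →, go to R
R | 11[1]..   read 1 → write 0, move ←, go to S
S | 1[1]0..   read 1 → write 1, move →, go to R
R | 11[0]..
After 16 steps: state R, head at 2, tape 110.

state R, head at 2, tape 110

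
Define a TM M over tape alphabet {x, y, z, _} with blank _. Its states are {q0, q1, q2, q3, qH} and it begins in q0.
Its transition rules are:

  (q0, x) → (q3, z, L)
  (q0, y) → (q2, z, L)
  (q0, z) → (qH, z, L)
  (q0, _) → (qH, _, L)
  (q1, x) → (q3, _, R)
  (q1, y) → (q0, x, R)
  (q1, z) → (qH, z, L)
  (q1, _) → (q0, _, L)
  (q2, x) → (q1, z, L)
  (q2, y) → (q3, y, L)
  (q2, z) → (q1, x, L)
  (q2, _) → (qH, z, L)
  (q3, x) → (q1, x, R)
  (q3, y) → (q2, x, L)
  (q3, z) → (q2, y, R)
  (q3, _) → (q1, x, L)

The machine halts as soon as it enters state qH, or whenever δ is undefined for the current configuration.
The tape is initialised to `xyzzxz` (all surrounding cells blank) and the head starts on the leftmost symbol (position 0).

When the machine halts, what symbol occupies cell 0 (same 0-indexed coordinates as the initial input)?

z

q0 | ____[x]yzzxz   read x → write z, move L, go to q3
q3 | ___[_]zyzzxz   read _ → write x, move L, go to q1
q1 | __[_]xzyzzxz   read _ → write _, move L, go to q0
q0 | _[_]_xzyzzxz   read _ → write _, move L, go to qH
qH | [_]__xzyzzxz
Cell 0 holds z when M halts.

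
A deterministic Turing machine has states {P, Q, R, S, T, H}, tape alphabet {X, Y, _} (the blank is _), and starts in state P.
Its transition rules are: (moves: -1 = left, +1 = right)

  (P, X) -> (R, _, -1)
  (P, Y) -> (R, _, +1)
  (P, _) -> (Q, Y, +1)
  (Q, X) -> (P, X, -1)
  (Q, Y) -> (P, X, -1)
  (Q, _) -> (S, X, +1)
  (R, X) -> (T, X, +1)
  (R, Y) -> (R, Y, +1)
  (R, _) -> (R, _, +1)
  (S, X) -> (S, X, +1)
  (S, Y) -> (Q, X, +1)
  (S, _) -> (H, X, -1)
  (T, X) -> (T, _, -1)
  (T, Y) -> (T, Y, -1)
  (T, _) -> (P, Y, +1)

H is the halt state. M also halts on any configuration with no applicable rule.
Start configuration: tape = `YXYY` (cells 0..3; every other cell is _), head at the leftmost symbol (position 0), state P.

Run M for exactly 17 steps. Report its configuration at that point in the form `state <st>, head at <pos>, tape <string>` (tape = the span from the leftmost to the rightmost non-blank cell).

state P, head at 5, tape YY_XY

state=P head=0 tape=[Y]XYY__   (P,Y)→(R,_,+1)
state=R head=1 tape=_[X]YY__   (R,X)→(T,X,+1)
state=T head=2 tape=_X[Y]Y__   (T,Y)→(T,Y,-1)
state=T head=1 tape=_[X]YY__   (T,X)→(T,_,-1)
state=T head=0 tape=[_]_YY__   (T,_)→(P,Y,+1)
state=P head=1 tape=Y[_]YY__   (P,_)→(Q,Y,+1)
state=Q head=2 tape=YY[Y]Y__   (Q,Y)→(P,X,-1)
state=P head=1 tape=Y[Y]XY__   (P,Y)→(R,_,+1)
state=R head=2 tape=Y_[X]Y__   (R,X)→(T,X,+1)
state=T head=3 tape=Y_X[Y]__   (T,Y)→(T,Y,-1)
state=T head=2 tape=Y_[X]Y__   (T,X)→(T,_,-1)
state=T head=1 tape=Y[_]_Y__   (T,_)→(P,Y,+1)
state=P head=2 tape=YY[_]Y__   (P,_)→(Q,Y,+1)
state=Q head=3 tape=YYY[Y]__   (Q,Y)→(P,X,-1)
state=P head=2 tape=YY[Y]X__   (P,Y)→(R,_,+1)
state=R head=3 tape=YY_[X]__   (R,X)→(T,X,+1)
state=T head=4 tape=YY_X[_]_   (T,_)→(P,Y,+1)
state=P head=5 tape=YY_XY[_]
After 17 steps: state P, head at 5, tape YY_XY.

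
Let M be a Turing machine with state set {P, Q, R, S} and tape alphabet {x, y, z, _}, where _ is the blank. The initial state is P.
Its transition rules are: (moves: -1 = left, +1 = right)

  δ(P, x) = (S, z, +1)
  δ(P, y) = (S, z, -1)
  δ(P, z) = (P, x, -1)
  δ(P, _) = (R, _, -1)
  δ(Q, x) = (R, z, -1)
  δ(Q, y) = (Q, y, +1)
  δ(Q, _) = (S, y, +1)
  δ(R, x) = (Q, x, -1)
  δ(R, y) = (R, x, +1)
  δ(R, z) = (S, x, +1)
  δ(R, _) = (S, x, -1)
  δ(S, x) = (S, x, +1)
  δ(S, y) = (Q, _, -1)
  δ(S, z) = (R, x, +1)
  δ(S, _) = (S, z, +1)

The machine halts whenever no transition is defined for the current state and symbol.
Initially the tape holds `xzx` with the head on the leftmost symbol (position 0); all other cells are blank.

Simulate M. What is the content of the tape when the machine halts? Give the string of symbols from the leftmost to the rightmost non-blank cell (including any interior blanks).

zxzxzx

state=P head=0 tape=___[x]zx   (P,x)→(S,z,+1)
state=S head=1 tape=___z[z]x   (S,z)→(R,x,+1)
state=R head=2 tape=___zx[x]   (R,x)→(Q,x,-1)
state=Q head=1 tape=___z[x]x   (Q,x)→(R,z,-1)
state=R head=0 tape=___[z]zx   (R,z)→(S,x,+1)
state=S head=1 tape=___x[z]x   (S,z)→(R,x,+1)
state=R head=2 tape=___xx[x]   (R,x)→(Q,x,-1)
state=Q head=1 tape=___x[x]x   (Q,x)→(R,z,-1)
state=R head=0 tape=___[x]zx   (R,x)→(Q,x,-1)
state=Q head=-1 tape=__[_]xzx   (Q,_)→(S,y,+1)
state=S head=0 tape=__y[x]zx   (S,x)→(S,x,+1)
state=S head=1 tape=__yx[z]x   (S,z)→(R,x,+1)
state=R head=2 tape=__yxx[x]   (R,x)→(Q,x,-1)
state=Q head=1 tape=__yx[x]x   (Q,x)→(R,z,-1)
state=R head=0 tape=__y[x]zx   (R,x)→(Q,x,-1)
state=Q head=-1 tape=__[y]xzx   (Q,y)→(Q,y,+1)
state=Q head=0 tape=__y[x]zx   (Q,x)→(R,z,-1)
state=R head=-1 tape=__[y]zzx   (R,y)→(R,x,+1)
state=R head=0 tape=__x[z]zx   (R,z)→(S,x,+1)
state=S head=1 tape=__xx[z]x   (S,z)→(R,x,+1)
state=R head=2 tape=__xxx[x]   (R,x)→(Q,x,-1)
state=Q head=1 tape=__xx[x]x   (Q,x)→(R,z,-1)
state=R head=0 tape=__x[x]zx   (R,x)→(Q,x,-1)
state=Q head=-1 tape=__[x]xzx   (Q,x)→(R,z,-1)
state=R head=-2 tape=_[_]zxzx   (R,_)→(S,x,-1)
state=S head=-3 tape=[_]xzxzx   (S,_)→(S,z,+1)
state=S head=-2 tape=z[x]zxzx   (S,x)→(S,x,+1)
state=S head=-1 tape=zx[z]xzx   (S,z)→(R,x,+1)
state=R head=0 tape=zxx[x]zx   (R,x)→(Q,x,-1)
state=Q head=-1 tape=zx[x]xzx   (Q,x)→(R,z,-1)
state=R head=-2 tape=z[x]zxzx   (R,x)→(Q,x,-1)
state=Q head=-3 tape=[z]xzxzx
The non-blank tape span at halt is zxzxzx.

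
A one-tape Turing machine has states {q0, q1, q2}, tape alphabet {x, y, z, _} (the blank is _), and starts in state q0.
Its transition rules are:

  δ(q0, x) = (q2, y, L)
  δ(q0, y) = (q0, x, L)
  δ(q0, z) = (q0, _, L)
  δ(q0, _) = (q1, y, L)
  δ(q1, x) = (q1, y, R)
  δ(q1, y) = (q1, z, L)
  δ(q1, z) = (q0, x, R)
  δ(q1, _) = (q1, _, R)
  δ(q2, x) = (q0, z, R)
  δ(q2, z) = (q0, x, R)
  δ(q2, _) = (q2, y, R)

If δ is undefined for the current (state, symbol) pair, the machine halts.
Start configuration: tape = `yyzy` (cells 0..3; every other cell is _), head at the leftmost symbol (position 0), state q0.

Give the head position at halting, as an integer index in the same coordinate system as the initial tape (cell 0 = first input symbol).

q0 | ___[y]yzy   read y → write x, move L, go to q0
q0 | __[_]xyzy   read _ → write y, move L, go to q1
q1 | _[_]yxyzy   read _ → write _, move R, go to q1
q1 | __[y]xyzy   read y → write z, move L, go to q1
q1 | _[_]zxyzy   read _ → write _, move R, go to q1
q1 | __[z]xyzy   read z → write x, move R, go to q0
q0 | __x[x]yzy   read x → write y, move L, go to q2
q2 | __[x]yyzy   read x → write z, move R, go to q0
q0 | __z[y]yzy   read y → write x, move L, go to q0
q0 | __[z]xyzy   read z → write _, move L, go to q0
q0 | _[_]_xyzy   read _ → write y, move L, go to q1
q1 | [_]y_xyzy   read _ → write _, move R, go to q1
q1 | _[y]_xyzy   read y → write z, move L, go to q1
q1 | [_]z_xyzy   read _ → write _, move R, go to q1
q1 | _[z]_xyzy   read z → write x, move R, go to q0
q0 | _x[_]xyzy   read _ → write y, move L, go to q1
q1 | _[x]yxyzy   read x → write y, move R, go to q1
q1 | _y[y]xyzy   read y → write z, move L, go to q1
q1 | _[y]zxyzy   read y → write z, move L, go to q1
q1 | [_]zzxyzy   read _ → write _, move R, go to q1
q1 | _[z]zxyzy   read z → write x, move R, go to q0
q0 | _x[z]xyzy   read z → write _, move L, go to q0
q0 | _[x]_xyzy   read x → write y, move L, go to q2
q2 | [_]y_xyzy   read _ → write y, move R, go to q2
q2 | y[y]_xyzy
At halt the head is at cell -2.

-2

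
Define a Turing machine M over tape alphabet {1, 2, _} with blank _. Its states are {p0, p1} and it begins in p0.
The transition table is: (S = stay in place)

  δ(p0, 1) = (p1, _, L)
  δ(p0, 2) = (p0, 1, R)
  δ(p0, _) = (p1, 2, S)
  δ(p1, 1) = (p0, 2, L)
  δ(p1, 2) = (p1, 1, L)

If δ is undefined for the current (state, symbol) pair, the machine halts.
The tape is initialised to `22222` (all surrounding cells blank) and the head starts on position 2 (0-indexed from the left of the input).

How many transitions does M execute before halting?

15

state=p0 head=2 tape=_22[2]22_   (p0,2)→(p0,1,R)
state=p0 head=3 tape=_221[2]2_   (p0,2)→(p0,1,R)
state=p0 head=4 tape=_2211[2]_   (p0,2)→(p0,1,R)
state=p0 head=5 tape=_22111[_]   (p0,_)→(p1,2,S)
state=p1 head=5 tape=_22111[2]   (p1,2)→(p1,1,L)
state=p1 head=4 tape=_2211[1]1   (p1,1)→(p0,2,L)
state=p0 head=3 tape=_221[1]21   (p0,1)→(p1,_,L)
state=p1 head=2 tape=_22[1]_21   (p1,1)→(p0,2,L)
state=p0 head=1 tape=_2[2]2_21   (p0,2)→(p0,1,R)
state=p0 head=2 tape=_21[2]_21   (p0,2)→(p0,1,R)
state=p0 head=3 tape=_211[_]21   (p0,_)→(p1,2,S)
state=p1 head=3 tape=_211[2]21   (p1,2)→(p1,1,L)
state=p1 head=2 tape=_21[1]121   (p1,1)→(p0,2,L)
state=p0 head=1 tape=_2[1]2121   (p0,1)→(p1,_,L)
state=p1 head=0 tape=_[2]_2121   (p1,2)→(p1,1,L)
state=p1 head=-1 tape=[_]1_2121
M halts after 15 transitions.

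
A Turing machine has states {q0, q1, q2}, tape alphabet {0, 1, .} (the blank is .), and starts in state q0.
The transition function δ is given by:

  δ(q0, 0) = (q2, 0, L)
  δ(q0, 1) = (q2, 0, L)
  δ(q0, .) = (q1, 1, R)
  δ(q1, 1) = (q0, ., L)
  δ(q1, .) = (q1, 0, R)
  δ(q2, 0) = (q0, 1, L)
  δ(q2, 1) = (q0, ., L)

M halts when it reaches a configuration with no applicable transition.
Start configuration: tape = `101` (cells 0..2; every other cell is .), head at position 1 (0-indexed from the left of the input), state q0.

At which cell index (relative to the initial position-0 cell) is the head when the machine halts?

q0 | .1[0]1   read 0 → write 0, move L, go to q2
q2 | .[1]01   read 1 → write ., move L, go to q0
q0 | [.].01   read . → write 1, move R, go to q1
q1 | 1[.]01   read . → write 0, move R, go to q1
q1 | 10[0]1
At halt the head is at cell 1.

1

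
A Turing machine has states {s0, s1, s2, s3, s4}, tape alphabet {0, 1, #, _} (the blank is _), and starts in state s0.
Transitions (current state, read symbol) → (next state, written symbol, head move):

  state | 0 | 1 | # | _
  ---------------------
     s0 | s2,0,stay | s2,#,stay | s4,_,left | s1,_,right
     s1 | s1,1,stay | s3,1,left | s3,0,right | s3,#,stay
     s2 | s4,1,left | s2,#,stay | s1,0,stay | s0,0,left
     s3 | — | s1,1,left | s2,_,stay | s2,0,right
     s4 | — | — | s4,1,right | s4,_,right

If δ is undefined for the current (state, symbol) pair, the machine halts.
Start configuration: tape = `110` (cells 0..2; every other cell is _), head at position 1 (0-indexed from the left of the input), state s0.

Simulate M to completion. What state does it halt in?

s3

s0 | __1[1]0   read 1 → write #, move stay, go to s2
s2 | __1[#]0   read # → write 0, move stay, go to s1
s1 | __1[0]0   read 0 → write 1, move stay, go to s1
s1 | __1[1]0   read 1 → write 1, move left, go to s3
s3 | __[1]10   read 1 → write 1, move left, go to s1
s1 | _[_]110   read _ → write #, move stay, go to s3
s3 | _[#]110   read # → write _, move stay, go to s2
s2 | _[_]110   read _ → write 0, move left, go to s0
s0 | [_]0110   read _ → write _, move right, go to s1
s1 | _[0]110   read 0 → write 1, move stay, go to s1
s1 | _[1]110   read 1 → write 1, move left, go to s3
s3 | [_]1110   read _ → write 0, move right, go to s2
s2 | 0[1]110   read 1 → write #, move stay, go to s2
s2 | 0[#]110   read # → write 0, move stay, go to s1
s1 | 0[0]110   read 0 → write 1, move stay, go to s1
s1 | 0[1]110   read 1 → write 1, move left, go to s3
s3 | [0]1110
No transition is defined for (s3, 0); M halts in state s3.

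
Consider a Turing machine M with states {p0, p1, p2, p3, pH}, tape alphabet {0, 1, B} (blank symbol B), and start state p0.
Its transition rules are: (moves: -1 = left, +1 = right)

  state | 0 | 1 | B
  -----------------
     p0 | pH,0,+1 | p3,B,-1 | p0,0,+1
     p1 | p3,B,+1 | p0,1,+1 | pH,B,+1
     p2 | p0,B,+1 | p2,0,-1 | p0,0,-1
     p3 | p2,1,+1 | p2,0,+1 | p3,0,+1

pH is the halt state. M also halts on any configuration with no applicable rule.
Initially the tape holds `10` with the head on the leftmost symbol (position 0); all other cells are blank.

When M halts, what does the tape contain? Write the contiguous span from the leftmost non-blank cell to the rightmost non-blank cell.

001B0

state=p0 head=0 tape=BB[1]0BB   (p0,1)→(p3,B,-1)
state=p3 head=-1 tape=B[B]B0BB   (p3,B)→(p3,0,+1)
state=p3 head=0 tape=B0[B]0BB   (p3,B)→(p3,0,+1)
state=p3 head=1 tape=B00[0]BB   (p3,0)→(p2,1,+1)
state=p2 head=2 tape=B001[B]B   (p2,B)→(p0,0,-1)
state=p0 head=1 tape=B00[1]0B   (p0,1)→(p3,B,-1)
state=p3 head=0 tape=B0[0]B0B   (p3,0)→(p2,1,+1)
state=p2 head=1 tape=B01[B]0B   (p2,B)→(p0,0,-1)
state=p0 head=0 tape=B0[1]00B   (p0,1)→(p3,B,-1)
state=p3 head=-1 tape=B[0]B00B   (p3,0)→(p2,1,+1)
state=p2 head=0 tape=B1[B]00B   (p2,B)→(p0,0,-1)
state=p0 head=-1 tape=B[1]000B   (p0,1)→(p3,B,-1)
state=p3 head=-2 tape=[B]B000B   (p3,B)→(p3,0,+1)
state=p3 head=-1 tape=0[B]000B   (p3,B)→(p3,0,+1)
state=p3 head=0 tape=00[0]00B   (p3,0)→(p2,1,+1)
state=p2 head=1 tape=001[0]0B   (p2,0)→(p0,B,+1)
state=p0 head=2 tape=001B[0]B   (p0,0)→(pH,0,+1)
state=pH head=3 tape=001B0[B]
The non-blank tape span at halt is 001B0.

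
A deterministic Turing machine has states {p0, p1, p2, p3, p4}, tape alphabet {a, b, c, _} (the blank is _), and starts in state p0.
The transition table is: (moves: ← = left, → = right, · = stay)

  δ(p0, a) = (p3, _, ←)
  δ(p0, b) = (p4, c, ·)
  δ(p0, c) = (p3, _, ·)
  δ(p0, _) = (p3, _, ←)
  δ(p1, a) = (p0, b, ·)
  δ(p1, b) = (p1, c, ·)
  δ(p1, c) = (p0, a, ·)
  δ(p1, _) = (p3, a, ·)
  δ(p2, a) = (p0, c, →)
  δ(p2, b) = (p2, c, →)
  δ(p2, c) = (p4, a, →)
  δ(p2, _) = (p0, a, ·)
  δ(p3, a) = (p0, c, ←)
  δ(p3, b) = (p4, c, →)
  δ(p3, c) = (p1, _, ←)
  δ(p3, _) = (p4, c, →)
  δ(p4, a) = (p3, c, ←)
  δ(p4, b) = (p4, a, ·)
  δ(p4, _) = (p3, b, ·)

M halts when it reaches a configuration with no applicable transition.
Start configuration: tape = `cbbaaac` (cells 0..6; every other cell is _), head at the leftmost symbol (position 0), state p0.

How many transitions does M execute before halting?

state=p0 head=0 tape=___[c]bbaaac   (p0,c)→(p3,_,·)
state=p3 head=0 tape=___[_]bbaaac   (p3,_)→(p4,c,→)
state=p4 head=1 tape=___c[b]baaac   (p4,b)→(p4,a,·)
state=p4 head=1 tape=___c[a]baaac   (p4,a)→(p3,c,←)
state=p3 head=0 tape=___[c]cbaaac   (p3,c)→(p1,_,←)
state=p1 head=-1 tape=__[_]_cbaaac   (p1,_)→(p3,a,·)
state=p3 head=-1 tape=__[a]_cbaaac   (p3,a)→(p0,c,←)
state=p0 head=-2 tape=_[_]c_cbaaac   (p0,_)→(p3,_,←)
state=p3 head=-3 tape=[_]_c_cbaaac   (p3,_)→(p4,c,→)
state=p4 head=-2 tape=c[_]c_cbaaac   (p4,_)→(p3,b,·)
state=p3 head=-2 tape=c[b]c_cbaaac   (p3,b)→(p4,c,→)
state=p4 head=-1 tape=cc[c]_cbaaac
M halts after 11 transitions.

11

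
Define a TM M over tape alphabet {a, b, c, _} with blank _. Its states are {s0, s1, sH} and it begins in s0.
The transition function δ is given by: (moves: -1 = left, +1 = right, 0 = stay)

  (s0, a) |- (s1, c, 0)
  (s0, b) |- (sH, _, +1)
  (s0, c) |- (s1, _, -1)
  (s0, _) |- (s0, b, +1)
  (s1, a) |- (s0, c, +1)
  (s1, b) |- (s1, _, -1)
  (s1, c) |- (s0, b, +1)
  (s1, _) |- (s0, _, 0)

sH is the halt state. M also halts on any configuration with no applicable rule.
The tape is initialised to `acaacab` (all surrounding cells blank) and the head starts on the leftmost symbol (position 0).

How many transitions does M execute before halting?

29

state=s0 head=0 tape=__[a]caacab_   (s0,a)→(s1,c,0)
state=s1 head=0 tape=__[c]caacab_   (s1,c)→(s0,b,+1)
state=s0 head=1 tape=__b[c]aacab_   (s0,c)→(s1,_,-1)
state=s1 head=0 tape=__[b]_aacab_   (s1,b)→(s1,_,-1)
state=s1 head=-1 tape=_[_]__aacab_   (s1,_)→(s0,_,0)
state=s0 head=-1 tape=_[_]__aacab_   (s0,_)→(s0,b,+1)
state=s0 head=0 tape=_b[_]_aacab_   (s0,_)→(s0,b,+1)
state=s0 head=1 tape=_bb[_]aacab_   (s0,_)→(s0,b,+1)
state=s0 head=2 tape=_bbb[a]acab_   (s0,a)→(s1,c,0)
state=s1 head=2 tape=_bbb[c]acab_   (s1,c)→(s0,b,+1)
state=s0 head=3 tape=_bbbb[a]cab_   (s0,a)→(s1,c,0)
state=s1 head=3 tape=_bbbb[c]cab_   (s1,c)→(s0,b,+1)
state=s0 head=4 tape=_bbbbb[c]ab_   (s0,c)→(s1,_,-1)
state=s1 head=3 tape=_bbbb[b]_ab_   (s1,b)→(s1,_,-1)
state=s1 head=2 tape=_bbb[b]__ab_   (s1,b)→(s1,_,-1)
state=s1 head=1 tape=_bb[b]___ab_   (s1,b)→(s1,_,-1)
state=s1 head=0 tape=_b[b]____ab_   (s1,b)→(s1,_,-1)
state=s1 head=-1 tape=_[b]_____ab_   (s1,b)→(s1,_,-1)
state=s1 head=-2 tape=[_]______ab_   (s1,_)→(s0,_,0)
state=s0 head=-2 tape=[_]______ab_   (s0,_)→(s0,b,+1)
state=s0 head=-1 tape=b[_]_____ab_   (s0,_)→(s0,b,+1)
state=s0 head=0 tape=bb[_]____ab_   (s0,_)→(s0,b,+1)
state=s0 head=1 tape=bbb[_]___ab_   (s0,_)→(s0,b,+1)
state=s0 head=2 tape=bbbb[_]__ab_   (s0,_)→(s0,b,+1)
state=s0 head=3 tape=bbbbb[_]_ab_   (s0,_)→(s0,b,+1)
state=s0 head=4 tape=bbbbbb[_]ab_   (s0,_)→(s0,b,+1)
state=s0 head=5 tape=bbbbbbb[a]b_   (s0,a)→(s1,c,0)
state=s1 head=5 tape=bbbbbbb[c]b_   (s1,c)→(s0,b,+1)
state=s0 head=6 tape=bbbbbbbb[b]_   (s0,b)→(sH,_,+1)
state=sH head=7 tape=bbbbbbbb_[_]
M halts after 29 transitions.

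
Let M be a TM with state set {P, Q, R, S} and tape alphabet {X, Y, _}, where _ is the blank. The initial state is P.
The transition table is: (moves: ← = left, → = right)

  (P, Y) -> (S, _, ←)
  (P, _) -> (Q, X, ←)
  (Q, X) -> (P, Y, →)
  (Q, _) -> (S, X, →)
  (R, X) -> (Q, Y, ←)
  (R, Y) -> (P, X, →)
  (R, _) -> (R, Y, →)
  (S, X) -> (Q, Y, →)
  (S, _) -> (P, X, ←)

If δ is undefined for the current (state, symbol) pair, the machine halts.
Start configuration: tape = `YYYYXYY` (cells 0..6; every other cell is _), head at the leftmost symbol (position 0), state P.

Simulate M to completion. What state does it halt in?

P | ___[Y]YYYXYY   read Y → write _, move ←, go to S
S | __[_]_YYYXYY   read _ → write X, move ←, go to P
P | _[_]X_YYYXYY   read _ → write X, move ←, go to Q
Q | [_]XX_YYYXYY   read _ → write X, move →, go to S
S | X[X]X_YYYXYY   read X → write Y, move →, go to Q
Q | XY[X]_YYYXYY   read X → write Y, move →, go to P
P | XYY[_]YYYXYY   read _ → write X, move ←, go to Q
Q | XY[Y]XYYYXYY
No transition is defined for (Q, Y); M halts in state Q.

Q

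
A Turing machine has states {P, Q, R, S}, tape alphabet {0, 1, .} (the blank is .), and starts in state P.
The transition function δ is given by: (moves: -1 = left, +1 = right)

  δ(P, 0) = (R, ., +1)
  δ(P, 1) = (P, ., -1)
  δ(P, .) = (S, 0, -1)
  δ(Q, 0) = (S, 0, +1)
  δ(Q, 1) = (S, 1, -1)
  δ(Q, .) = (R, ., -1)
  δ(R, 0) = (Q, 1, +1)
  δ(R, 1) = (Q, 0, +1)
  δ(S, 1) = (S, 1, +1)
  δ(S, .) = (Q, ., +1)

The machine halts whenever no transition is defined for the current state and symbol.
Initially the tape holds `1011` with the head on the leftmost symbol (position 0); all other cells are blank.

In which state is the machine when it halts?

R

state=P head=0 tape=..[1]011..   (P,1)→(P,.,-1)
state=P head=-1 tape=.[.].011..   (P,.)→(S,0,-1)
state=S head=-2 tape=[.]0.011..   (S,.)→(Q,.,+1)
state=Q head=-1 tape=.[0].011..   (Q,0)→(S,0,+1)
state=S head=0 tape=.0[.]011..   (S,.)→(Q,.,+1)
state=Q head=1 tape=.0.[0]11..   (Q,0)→(S,0,+1)
state=S head=2 tape=.0.0[1]1..   (S,1)→(S,1,+1)
state=S head=3 tape=.0.01[1]..   (S,1)→(S,1,+1)
state=S head=4 tape=.0.011[.].   (S,.)→(Q,.,+1)
state=Q head=5 tape=.0.011.[.]   (Q,.)→(R,.,-1)
state=R head=4 tape=.0.011[.].
No transition is defined for (R, .); M halts in state R.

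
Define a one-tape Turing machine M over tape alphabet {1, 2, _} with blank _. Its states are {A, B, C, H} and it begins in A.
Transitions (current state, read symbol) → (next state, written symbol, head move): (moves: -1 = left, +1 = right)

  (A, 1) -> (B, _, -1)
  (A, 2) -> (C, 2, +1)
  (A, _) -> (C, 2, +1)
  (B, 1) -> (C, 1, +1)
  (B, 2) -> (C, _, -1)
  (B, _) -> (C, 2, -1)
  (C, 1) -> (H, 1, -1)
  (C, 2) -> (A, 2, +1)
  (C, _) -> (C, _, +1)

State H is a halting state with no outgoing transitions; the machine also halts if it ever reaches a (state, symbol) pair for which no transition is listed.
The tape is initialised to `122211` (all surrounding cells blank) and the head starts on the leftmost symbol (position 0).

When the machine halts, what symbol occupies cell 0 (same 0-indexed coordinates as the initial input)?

2

A | __[1]22211   read 1 → write _, move -1, go to B
B | _[_]_22211   read _ → write 2, move -1, go to C
C | [_]2_22211   read _ → write _, move +1, go to C
C | _[2]_22211   read 2 → write 2, move +1, go to A
A | _2[_]22211   read _ → write 2, move +1, go to C
C | _22[2]2211   read 2 → write 2, move +1, go to A
A | _222[2]211   read 2 → write 2, move +1, go to C
C | _2222[2]11   read 2 → write 2, move +1, go to A
A | _22222[1]1   read 1 → write _, move -1, go to B
B | _2222[2]_1   read 2 → write _, move -1, go to C
C | _222[2]__1   read 2 → write 2, move +1, go to A
A | _2222[_]_1   read _ → write 2, move +1, go to C
C | _22222[_]1   read _ → write _, move +1, go to C
C | _22222_[1]   read 1 → write 1, move -1, go to H
H | _22222[_]1
Cell 0 holds 2 when M halts.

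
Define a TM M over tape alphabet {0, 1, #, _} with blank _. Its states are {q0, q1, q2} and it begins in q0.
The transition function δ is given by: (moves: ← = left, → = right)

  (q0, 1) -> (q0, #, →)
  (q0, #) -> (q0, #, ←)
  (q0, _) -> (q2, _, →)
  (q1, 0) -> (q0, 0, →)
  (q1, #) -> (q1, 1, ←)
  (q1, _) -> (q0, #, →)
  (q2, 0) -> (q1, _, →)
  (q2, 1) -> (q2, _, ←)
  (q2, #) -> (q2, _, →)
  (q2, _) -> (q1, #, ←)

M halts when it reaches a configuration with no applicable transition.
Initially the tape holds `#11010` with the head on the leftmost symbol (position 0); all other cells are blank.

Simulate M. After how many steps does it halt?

34

state=q0 head=0 tape=__[#]11010   (q0,#)→(q0,#,←)
state=q0 head=-1 tape=_[_]#11010   (q0,_)→(q2,_,→)
state=q2 head=0 tape=__[#]11010   (q2,#)→(q2,_,→)
state=q2 head=1 tape=___[1]1010   (q2,1)→(q2,_,←)
state=q2 head=0 tape=__[_]_1010   (q2,_)→(q1,#,←)
state=q1 head=-1 tape=_[_]#_1010   (q1,_)→(q0,#,→)
state=q0 head=0 tape=_#[#]_1010   (q0,#)→(q0,#,←)
state=q0 head=-1 tape=_[#]#_1010   (q0,#)→(q0,#,←)
state=q0 head=-2 tape=[_]##_1010   (q0,_)→(q2,_,→)
state=q2 head=-1 tape=_[#]#_1010   (q2,#)→(q2,_,→)
state=q2 head=0 tape=__[#]_1010   (q2,#)→(q2,_,→)
state=q2 head=1 tape=___[_]1010   (q2,_)→(q1,#,←)
state=q1 head=0 tape=__[_]#1010   (q1,_)→(q0,#,→)
state=q0 head=1 tape=__#[#]1010   (q0,#)→(q0,#,←)
state=q0 head=0 tape=__[#]#1010   (q0,#)→(q0,#,←)
state=q0 head=-1 tape=_[_]##1010   (q0,_)→(q2,_,→)
state=q2 head=0 tape=__[#]#1010   (q2,#)→(q2,_,→)
state=q2 head=1 tape=___[#]1010   (q2,#)→(q2,_,→)
state=q2 head=2 tape=____[1]010   (q2,1)→(q2,_,←)
state=q2 head=1 tape=___[_]_010   (q2,_)→(q1,#,←)
state=q1 head=0 tape=__[_]#_010   (q1,_)→(q0,#,→)
state=q0 head=1 tape=__#[#]_010   (q0,#)→(q0,#,←)
state=q0 head=0 tape=__[#]#_010   (q0,#)→(q0,#,←)
state=q0 head=-1 tape=_[_]##_010   (q0,_)→(q2,_,→)
state=q2 head=0 tape=__[#]#_010   (q2,#)→(q2,_,→)
state=q2 head=1 tape=___[#]_010   (q2,#)→(q2,_,→)
state=q2 head=2 tape=____[_]010   (q2,_)→(q1,#,←)
state=q1 head=1 tape=___[_]#010   (q1,_)→(q0,#,→)
state=q0 head=2 tape=___#[#]010   (q0,#)→(q0,#,←)
state=q0 head=1 tape=___[#]#010   (q0,#)→(q0,#,←)
state=q0 head=0 tape=__[_]##010   (q0,_)→(q2,_,→)
state=q2 head=1 tape=___[#]#010   (q2,#)→(q2,_,→)
state=q2 head=2 tape=____[#]010   (q2,#)→(q2,_,→)
state=q2 head=3 tape=_____[0]10   (q2,0)→(q1,_,→)
state=q1 head=4 tape=______[1]0
M halts after 34 transitions.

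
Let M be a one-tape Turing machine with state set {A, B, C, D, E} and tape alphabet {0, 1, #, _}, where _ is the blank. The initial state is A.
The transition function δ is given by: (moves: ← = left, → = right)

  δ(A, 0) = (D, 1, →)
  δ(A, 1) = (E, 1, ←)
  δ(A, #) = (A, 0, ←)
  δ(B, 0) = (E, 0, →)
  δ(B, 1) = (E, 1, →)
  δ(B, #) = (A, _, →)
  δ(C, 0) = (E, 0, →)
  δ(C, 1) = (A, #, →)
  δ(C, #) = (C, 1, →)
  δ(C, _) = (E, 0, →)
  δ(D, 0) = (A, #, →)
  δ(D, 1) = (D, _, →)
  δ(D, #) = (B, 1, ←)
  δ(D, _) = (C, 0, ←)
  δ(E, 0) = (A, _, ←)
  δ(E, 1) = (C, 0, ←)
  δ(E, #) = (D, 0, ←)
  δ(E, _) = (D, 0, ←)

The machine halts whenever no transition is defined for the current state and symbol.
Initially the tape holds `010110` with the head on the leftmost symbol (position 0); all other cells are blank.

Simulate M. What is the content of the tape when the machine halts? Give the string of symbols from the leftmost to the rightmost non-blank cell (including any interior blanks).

1#1__#

state=A head=0 tape=[0]10110_   (A,0)→(D,1,→)
state=D head=1 tape=1[1]0110_   (D,1)→(D,_,→)
state=D head=2 tape=1_[0]110_   (D,0)→(A,#,→)
state=A head=3 tape=1_#[1]10_   (A,1)→(E,1,←)
state=E head=2 tape=1_[#]110_   (E,#)→(D,0,←)
state=D head=1 tape=1[_]0110_   (D,_)→(C,0,←)
state=C head=0 tape=[1]00110_   (C,1)→(A,#,→)
state=A head=1 tape=#[0]0110_   (A,0)→(D,1,→)
state=D head=2 tape=#1[0]110_   (D,0)→(A,#,→)
state=A head=3 tape=#1#[1]10_   (A,1)→(E,1,←)
state=E head=2 tape=#1[#]110_   (E,#)→(D,0,←)
state=D head=1 tape=#[1]0110_   (D,1)→(D,_,→)
state=D head=2 tape=#_[0]110_   (D,0)→(A,#,→)
state=A head=3 tape=#_#[1]10_   (A,1)→(E,1,←)
state=E head=2 tape=#_[#]110_   (E,#)→(D,0,←)
state=D head=1 tape=#[_]0110_   (D,_)→(C,0,←)
state=C head=0 tape=[#]00110_   (C,#)→(C,1,→)
state=C head=1 tape=1[0]0110_   (C,0)→(E,0,→)
state=E head=2 tape=10[0]110_   (E,0)→(A,_,←)
state=A head=1 tape=1[0]_110_   (A,0)→(D,1,→)
state=D head=2 tape=11[_]110_   (D,_)→(C,0,←)
state=C head=1 tape=1[1]0110_   (C,1)→(A,#,→)
state=A head=2 tape=1#[0]110_   (A,0)→(D,1,→)
state=D head=3 tape=1#1[1]10_   (D,1)→(D,_,→)
state=D head=4 tape=1#1_[1]0_   (D,1)→(D,_,→)
state=D head=5 tape=1#1__[0]_   (D,0)→(A,#,→)
state=A head=6 tape=1#1__#[_]
The non-blank tape span at halt is 1#1__#.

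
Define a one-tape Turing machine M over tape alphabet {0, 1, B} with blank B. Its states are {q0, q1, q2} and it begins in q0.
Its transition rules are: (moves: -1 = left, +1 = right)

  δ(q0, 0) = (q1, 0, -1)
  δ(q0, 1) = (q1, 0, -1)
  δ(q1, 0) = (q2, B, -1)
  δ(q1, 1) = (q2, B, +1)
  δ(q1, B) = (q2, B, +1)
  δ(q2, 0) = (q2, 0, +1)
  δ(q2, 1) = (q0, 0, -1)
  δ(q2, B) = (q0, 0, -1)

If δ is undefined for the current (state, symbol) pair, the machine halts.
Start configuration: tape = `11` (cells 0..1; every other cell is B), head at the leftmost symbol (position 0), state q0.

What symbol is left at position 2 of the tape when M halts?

state=q0 head=0 tape=BB[1]1B   (q0,1)→(q1,0,-1)
state=q1 head=-1 tape=B[B]01B   (q1,B)→(q2,B,+1)
state=q2 head=0 tape=BB[0]1B   (q2,0)→(q2,0,+1)
state=q2 head=1 tape=BB0[1]B   (q2,1)→(q0,0,-1)
state=q0 head=0 tape=BB[0]0B   (q0,0)→(q1,0,-1)
state=q1 head=-1 tape=B[B]00B   (q1,B)→(q2,B,+1)
state=q2 head=0 tape=BB[0]0B   (q2,0)→(q2,0,+1)
state=q2 head=1 tape=BB0[0]B   (q2,0)→(q2,0,+1)
state=q2 head=2 tape=BB00[B]   (q2,B)→(q0,0,-1)
state=q0 head=1 tape=BB0[0]0   (q0,0)→(q1,0,-1)
state=q1 head=0 tape=BB[0]00   (q1,0)→(q2,B,-1)
state=q2 head=-1 tape=B[B]B00   (q2,B)→(q0,0,-1)
state=q0 head=-2 tape=[B]0B00
Cell 2 holds 0 when M halts.

0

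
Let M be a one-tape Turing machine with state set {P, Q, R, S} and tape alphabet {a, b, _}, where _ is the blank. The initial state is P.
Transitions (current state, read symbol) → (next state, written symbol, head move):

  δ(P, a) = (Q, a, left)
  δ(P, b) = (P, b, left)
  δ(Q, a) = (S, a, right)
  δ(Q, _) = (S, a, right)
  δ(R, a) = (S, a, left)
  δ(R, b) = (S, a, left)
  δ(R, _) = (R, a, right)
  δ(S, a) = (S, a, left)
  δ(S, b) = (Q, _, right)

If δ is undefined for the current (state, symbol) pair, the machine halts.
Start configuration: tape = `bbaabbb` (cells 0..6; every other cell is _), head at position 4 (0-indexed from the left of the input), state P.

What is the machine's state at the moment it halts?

state=P head=4 tape=bbaa[b]bb   (P,b)→(P,b,left)
state=P head=3 tape=bba[a]bbb   (P,a)→(Q,a,left)
state=Q head=2 tape=bb[a]abbb   (Q,a)→(S,a,right)
state=S head=3 tape=bba[a]bbb   (S,a)→(S,a,left)
state=S head=2 tape=bb[a]abbb   (S,a)→(S,a,left)
state=S head=1 tape=b[b]aabbb   (S,b)→(Q,_,right)
state=Q head=2 tape=b_[a]abbb   (Q,a)→(S,a,right)
state=S head=3 tape=b_a[a]bbb   (S,a)→(S,a,left)
state=S head=2 tape=b_[a]abbb   (S,a)→(S,a,left)
state=S head=1 tape=b[_]aabbb
No transition is defined for (S, _); M halts in state S.

S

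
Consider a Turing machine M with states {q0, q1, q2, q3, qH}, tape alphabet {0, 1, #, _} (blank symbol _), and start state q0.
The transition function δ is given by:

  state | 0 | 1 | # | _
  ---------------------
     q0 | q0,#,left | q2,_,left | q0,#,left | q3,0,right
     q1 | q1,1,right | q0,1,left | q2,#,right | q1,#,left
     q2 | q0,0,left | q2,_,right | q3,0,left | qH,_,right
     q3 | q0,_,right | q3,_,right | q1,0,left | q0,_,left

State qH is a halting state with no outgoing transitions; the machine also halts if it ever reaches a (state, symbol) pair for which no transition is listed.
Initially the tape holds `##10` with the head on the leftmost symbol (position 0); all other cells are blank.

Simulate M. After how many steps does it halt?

25

state=q0 head=0 tape=_[#]#10__   (q0,#)→(q0,#,left)
state=q0 head=-1 tape=[_]##10__   (q0,_)→(q3,0,right)
state=q3 head=0 tape=0[#]#10__   (q3,#)→(q1,0,left)
state=q1 head=-1 tape=[0]0#10__   (q1,0)→(q1,1,right)
state=q1 head=0 tape=1[0]#10__   (q1,0)→(q1,1,right)
state=q1 head=1 tape=11[#]10__   (q1,#)→(q2,#,right)
state=q2 head=2 tape=11#[1]0__   (q2,1)→(q2,_,right)
state=q2 head=3 tape=11#_[0]__   (q2,0)→(q0,0,left)
state=q0 head=2 tape=11#[_]0__   (q0,_)→(q3,0,right)
state=q3 head=3 tape=11#0[0]__   (q3,0)→(q0,_,right)
state=q0 head=4 tape=11#0_[_]_   (q0,_)→(q3,0,right)
state=q3 head=5 tape=11#0_0[_]   (q3,_)→(q0,_,left)
state=q0 head=4 tape=11#0_[0]_   (q0,0)→(q0,#,left)
state=q0 head=3 tape=11#0[_]#_   (q0,_)→(q3,0,right)
state=q3 head=4 tape=11#00[#]_   (q3,#)→(q1,0,left)
state=q1 head=3 tape=11#0[0]0_   (q1,0)→(q1,1,right)
state=q1 head=4 tape=11#01[0]_   (q1,0)→(q1,1,right)
state=q1 head=5 tape=11#011[_]   (q1,_)→(q1,#,left)
state=q1 head=4 tape=11#01[1]#   (q1,1)→(q0,1,left)
state=q0 head=3 tape=11#0[1]1#   (q0,1)→(q2,_,left)
state=q2 head=2 tape=11#[0]_1#   (q2,0)→(q0,0,left)
state=q0 head=1 tape=11[#]0_1#   (q0,#)→(q0,#,left)
state=q0 head=0 tape=1[1]#0_1#   (q0,1)→(q2,_,left)
state=q2 head=-1 tape=[1]_#0_1#   (q2,1)→(q2,_,right)
state=q2 head=0 tape=_[_]#0_1#   (q2,_)→(qH,_,right)
state=qH head=1 tape=__[#]0_1#
M halts after 25 transitions.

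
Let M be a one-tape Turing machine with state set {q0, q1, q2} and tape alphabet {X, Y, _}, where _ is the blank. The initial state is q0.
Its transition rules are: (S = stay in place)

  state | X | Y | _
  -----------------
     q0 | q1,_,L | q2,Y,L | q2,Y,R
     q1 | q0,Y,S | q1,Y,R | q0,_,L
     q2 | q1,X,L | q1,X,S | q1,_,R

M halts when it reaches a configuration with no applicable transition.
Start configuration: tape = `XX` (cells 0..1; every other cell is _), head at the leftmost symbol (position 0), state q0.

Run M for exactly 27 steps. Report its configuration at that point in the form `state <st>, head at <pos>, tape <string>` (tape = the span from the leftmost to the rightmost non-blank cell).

state=q0 head=0 tape=__[X]X_   (q0,X)→(q1,_,L)
state=q1 head=-1 tape=_[_]_X_   (q1,_)→(q0,_,L)
state=q0 head=-2 tape=[_]__X_   (q0,_)→(q2,Y,R)
state=q2 head=-1 tape=Y[_]_X_   (q2,_)→(q1,_,R)
state=q1 head=0 tape=Y_[_]X_   (q1,_)→(q0,_,L)
state=q0 head=-1 tape=Y[_]_X_   (q0,_)→(q2,Y,R)
state=q2 head=0 tape=YY[_]X_   (q2,_)→(q1,_,R)
state=q1 head=1 tape=YY_[X]_   (q1,X)→(q0,Y,S)
state=q0 head=1 tape=YY_[Y]_   (q0,Y)→(q2,Y,L)
state=q2 head=0 tape=YY[_]Y_   (q2,_)→(q1,_,R)
state=q1 head=1 tape=YY_[Y]_   (q1,Y)→(q1,Y,R)
state=q1 head=2 tape=YY_Y[_]   (q1,_)→(q0,_,L)
state=q0 head=1 tape=YY_[Y]_   (q0,Y)→(q2,Y,L)
state=q2 head=0 tape=YY[_]Y_   (q2,_)→(q1,_,R)
state=q1 head=1 tape=YY_[Y]_   (q1,Y)→(q1,Y,R)
state=q1 head=2 tape=YY_Y[_]   (q1,_)→(q0,_,L)
state=q0 head=1 tape=YY_[Y]_   (q0,Y)→(q2,Y,L)
state=q2 head=0 tape=YY[_]Y_   (q2,_)→(q1,_,R)
state=q1 head=1 tape=YY_[Y]_   (q1,Y)→(q1,Y,R)
state=q1 head=2 tape=YY_Y[_]   (q1,_)→(q0,_,L)
state=q0 head=1 tape=YY_[Y]_   (q0,Y)→(q2,Y,L)
state=q2 head=0 tape=YY[_]Y_   (q2,_)→(q1,_,R)
state=q1 head=1 tape=YY_[Y]_   (q1,Y)→(q1,Y,R)
state=q1 head=2 tape=YY_Y[_]   (q1,_)→(q0,_,L)
state=q0 head=1 tape=YY_[Y]_   (q0,Y)→(q2,Y,L)
state=q2 head=0 tape=YY[_]Y_   (q2,_)→(q1,_,R)
state=q1 head=1 tape=YY_[Y]_   (q1,Y)→(q1,Y,R)
state=q1 head=2 tape=YY_Y[_]
After 27 steps: state q1, head at 2, tape YY_Y.

state q1, head at 2, tape YY_Y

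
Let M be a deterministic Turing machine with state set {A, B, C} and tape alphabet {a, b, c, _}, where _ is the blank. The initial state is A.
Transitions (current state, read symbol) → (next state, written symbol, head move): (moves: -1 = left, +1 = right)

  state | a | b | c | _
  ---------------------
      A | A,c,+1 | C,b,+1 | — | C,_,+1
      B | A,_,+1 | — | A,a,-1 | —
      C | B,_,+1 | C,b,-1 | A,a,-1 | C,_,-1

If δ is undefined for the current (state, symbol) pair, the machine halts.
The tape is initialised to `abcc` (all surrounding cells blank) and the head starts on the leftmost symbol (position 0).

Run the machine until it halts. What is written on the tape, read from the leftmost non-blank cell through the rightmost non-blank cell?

A | [a]bcc_   read a → write c, move +1, go to A
A | c[b]cc_   read b → write b, move +1, go to C
C | cb[c]c_   read c → write a, move -1, go to A
A | c[b]ac_   read b → write b, move +1, go to C
C | cb[a]c_   read a → write _, move +1, go to B
B | cb_[c]_   read c → write a, move -1, go to A
A | cb[_]a_   read _ → write _, move +1, go to C
C | cb_[a]_   read a → write _, move +1, go to B
B | cb__[_]
The non-blank tape span at halt is cb.

cb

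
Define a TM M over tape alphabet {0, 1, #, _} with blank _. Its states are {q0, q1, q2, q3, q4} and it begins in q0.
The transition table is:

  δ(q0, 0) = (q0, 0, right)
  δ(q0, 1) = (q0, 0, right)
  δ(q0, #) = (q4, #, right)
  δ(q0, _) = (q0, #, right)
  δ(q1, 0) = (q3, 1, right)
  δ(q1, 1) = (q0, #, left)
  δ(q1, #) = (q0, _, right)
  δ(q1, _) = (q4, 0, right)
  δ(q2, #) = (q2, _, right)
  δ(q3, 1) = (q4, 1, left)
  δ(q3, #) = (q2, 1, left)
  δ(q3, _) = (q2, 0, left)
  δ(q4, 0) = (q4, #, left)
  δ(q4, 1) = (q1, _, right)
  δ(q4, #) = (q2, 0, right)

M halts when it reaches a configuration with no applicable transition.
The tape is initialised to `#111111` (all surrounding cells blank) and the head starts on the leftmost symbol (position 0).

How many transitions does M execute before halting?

13

q0 | [#]111111_   read # → write #, move right, go to q4
q4 | #[1]11111_   read 1 → write _, move right, go to q1
q1 | #_[1]1111_   read 1 → write #, move left, go to q0
q0 | #[_]#1111_   read _ → write #, move right, go to q0
q0 | ##[#]1111_   read # → write #, move right, go to q4
q4 | ###[1]111_   read 1 → write _, move right, go to q1
q1 | ###_[1]11_   read 1 → write #, move left, go to q0
q0 | ###[_]#11_   read _ → write #, move right, go to q0
q0 | ####[#]11_   read # → write #, move right, go to q4
q4 | #####[1]1_   read 1 → write _, move right, go to q1
q1 | #####_[1]_   read 1 → write #, move left, go to q0
q0 | #####[_]#_   read _ → write #, move right, go to q0
q0 | ######[#]_   read # → write #, move right, go to q4
q4 | #######[_]
M halts after 13 transitions.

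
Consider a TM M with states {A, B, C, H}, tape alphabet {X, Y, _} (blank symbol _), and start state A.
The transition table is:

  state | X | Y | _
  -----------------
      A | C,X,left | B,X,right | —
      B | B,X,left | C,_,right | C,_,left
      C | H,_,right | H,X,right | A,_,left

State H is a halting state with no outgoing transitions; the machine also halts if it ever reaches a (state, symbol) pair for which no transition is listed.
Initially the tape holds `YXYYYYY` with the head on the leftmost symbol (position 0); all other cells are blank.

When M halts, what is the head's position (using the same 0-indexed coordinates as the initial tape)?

-3

A | ___[Y]XYYYYY   read Y → write X, move right, go to B
B | ___X[X]YYYYY   read X → write X, move left, go to B
B | ___[X]XYYYYY   read X → write X, move left, go to B
B | __[_]XXYYYYY   read _ → write _, move left, go to C
C | _[_]_XXYYYYY   read _ → write _, move left, go to A
A | [_]__XXYYYYY
At halt the head is at cell -3.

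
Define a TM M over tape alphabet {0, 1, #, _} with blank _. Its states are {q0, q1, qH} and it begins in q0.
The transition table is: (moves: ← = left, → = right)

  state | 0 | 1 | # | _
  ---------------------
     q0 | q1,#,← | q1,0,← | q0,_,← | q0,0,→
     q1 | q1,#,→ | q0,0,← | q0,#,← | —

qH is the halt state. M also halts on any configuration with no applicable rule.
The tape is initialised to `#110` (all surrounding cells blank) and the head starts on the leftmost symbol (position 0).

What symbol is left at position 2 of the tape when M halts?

q0 | __[#]110   read # → write _, move ←, go to q0
q0 | _[_]_110   read _ → write 0, move →, go to q0
q0 | _0[_]110   read _ → write 0, move →, go to q0
q0 | _00[1]10   read 1 → write 0, move ←, go to q1
q1 | _0[0]010   read 0 → write #, move →, go to q1
q1 | _0#[0]10   read 0 → write #, move →, go to q1
q1 | _0##[1]0   read 1 → write 0, move ←, go to q0
q0 | _0#[#]00   read # → write _, move ←, go to q0
q0 | _0[#]_00   read # → write _, move ←, go to q0
q0 | _[0]__00   read 0 → write #, move ←, go to q1
q1 | [_]#__00
Cell 2 holds 0 when M halts.

0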